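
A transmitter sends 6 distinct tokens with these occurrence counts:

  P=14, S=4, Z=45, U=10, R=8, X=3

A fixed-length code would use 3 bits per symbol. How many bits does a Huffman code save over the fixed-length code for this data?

Fixed-length: 3 bits × 84 symbols = 252 bits.
Huffman merges:
merge X(3) and S(4): 7
merge 7 and R(8): 15
merge U(10) and P(14): 24
merge 15 and 24: 39
merge 39 and Z(45): 84
Huffman total = 7 + 15 + 24 + 39 + 84 = 169 bits.
Saving = 252 − 169 = 83 bits.

83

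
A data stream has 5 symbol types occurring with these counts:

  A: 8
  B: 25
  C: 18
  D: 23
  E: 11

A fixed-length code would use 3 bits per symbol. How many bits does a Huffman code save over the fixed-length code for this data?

66

Fixed-length: 3 bits × 85 symbols = 255 bits.
Huffman merges:
merge A(8) and E(11): 19
merge C(18) and 19: 37
merge D(23) and B(25): 48
merge 37 and 48: 85
Huffman total = 19 + 37 + 48 + 85 = 189 bits.
Saving = 255 − 189 = 66 bits.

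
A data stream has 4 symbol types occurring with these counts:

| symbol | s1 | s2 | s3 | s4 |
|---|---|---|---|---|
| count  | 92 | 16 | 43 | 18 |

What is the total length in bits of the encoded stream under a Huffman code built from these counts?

Build the Huffman tree bottom-up:
merge s2(16) and s4(18): 34
merge 34 and s3(43): 77
merge 77 and s1(92): 169
The encoded length is the sum of every internal node's weight: 34 + 77 + 169 = 280 bits.

280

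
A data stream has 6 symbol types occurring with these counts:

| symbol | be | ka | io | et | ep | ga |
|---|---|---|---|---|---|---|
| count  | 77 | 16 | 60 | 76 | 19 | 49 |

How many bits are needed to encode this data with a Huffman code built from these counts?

Merge the two smallest weights repeatedly:
ka(16) + ep(19) → 35
35 + ga(49) → 84
io(60) + et(76) → 136
be(77) + 84 → 161
136 + 161 → 297
The encoded length is the sum of every internal node's weight: 35 + 84 + 136 + 161 + 297 = 713 bits.

713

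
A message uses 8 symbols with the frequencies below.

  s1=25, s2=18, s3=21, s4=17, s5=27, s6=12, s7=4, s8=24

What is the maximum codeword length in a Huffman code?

4

Merge the two lowest-weight nodes at each step:
combine s7(4), s6(12) → 16
combine 16, s4(17) → 33
combine s2(18), s3(21) → 39
combine s8(24), s1(25) → 49
combine s5(27), 33 → 60
combine 39, 49 → 88
combine 60, 88 → 148
The rarest symbols sit at the bottom; the longest codeword is 4 bits.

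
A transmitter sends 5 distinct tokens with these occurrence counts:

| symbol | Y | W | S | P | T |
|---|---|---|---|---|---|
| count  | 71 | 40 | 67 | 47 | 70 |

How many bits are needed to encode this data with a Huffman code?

677

Merge the two smallest weights repeatedly:
W(40) + P(47) → 87
S(67) + T(70) → 137
Y(71) + 87 → 158
137 + 158 → 295
Total encoded bits = sum of merged weights = 87 + 137 + 158 + 295 = 677.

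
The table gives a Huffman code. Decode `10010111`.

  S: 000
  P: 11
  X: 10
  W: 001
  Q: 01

XQQP

Read left to right; each codeword is recognised as soon as it completes (prefix code):
  10→X | 01→Q | 01→Q | 11→P
Decoded message: XQQP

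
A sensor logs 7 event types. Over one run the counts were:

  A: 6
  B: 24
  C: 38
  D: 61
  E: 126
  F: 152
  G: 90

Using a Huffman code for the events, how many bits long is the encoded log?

1221

Merge the two smallest weights repeatedly:
merge A(6) and B(24): 30
merge 30 and C(38): 68
merge D(61) and 68: 129
merge G(90) and E(126): 216
merge 129 and F(152): 281
merge 216 and 281: 497
The encoded length is the sum of every internal node's weight: 30 + 68 + 129 + 216 + 281 + 497 = 1221 bits.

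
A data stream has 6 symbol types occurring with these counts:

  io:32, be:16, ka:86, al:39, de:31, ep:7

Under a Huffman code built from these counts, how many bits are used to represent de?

Repeatedly merge the two smallest:
combine ep(7), be(16) → 23
combine 23, de(31) → 54
combine io(32), al(39) → 71
combine 54, 71 → 125
combine ka(86), 125 → 211
de's leaf is at depth 3, giving a 3-bit codeword.

3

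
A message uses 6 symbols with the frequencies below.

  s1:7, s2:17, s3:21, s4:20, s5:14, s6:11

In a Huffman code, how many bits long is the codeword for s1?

Build the tree from the bottom:
merge s1(7) and s6(11): 18
merge s5(14) and s2(17): 31
merge 18 and s4(20): 38
merge s3(21) and 31: 52
merge 38 and 52: 90
s1's leaf is at depth 3, giving a 3-bit codeword.

3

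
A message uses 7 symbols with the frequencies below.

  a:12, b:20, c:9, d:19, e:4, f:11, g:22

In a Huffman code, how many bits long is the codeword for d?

Build the tree from the bottom:
merge e(4) and c(9): 13
merge f(11) and a(12): 23
merge 13 and d(19): 32
merge b(20) and g(22): 42
merge 23 and 32: 55
merge 42 and 55: 97
d sits 3 levels below the root, so its codeword is 3 bits.

3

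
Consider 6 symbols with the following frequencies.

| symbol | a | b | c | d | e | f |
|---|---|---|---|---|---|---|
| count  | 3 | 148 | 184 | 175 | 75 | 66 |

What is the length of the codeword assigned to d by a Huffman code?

2

Repeatedly merge the two smallest:
merge a(3) and f(66): 69
merge 69 and e(75): 144
merge 144 and b(148): 292
merge d(175) and c(184): 359
merge 292 and 359: 651
d's leaf is at depth 2, giving a 2-bit codeword.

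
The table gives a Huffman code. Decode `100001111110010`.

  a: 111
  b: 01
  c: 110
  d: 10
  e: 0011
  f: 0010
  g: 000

dgaaf

Read left to right; each codeword is recognised as soon as it completes (prefix code):
  10→d | 000→g | 111→a | 111→a | 0010→f
Decoded message: dgaaf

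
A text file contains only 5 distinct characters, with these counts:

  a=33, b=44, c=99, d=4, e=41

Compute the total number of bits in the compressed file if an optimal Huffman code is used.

458

Greedily combine the two least-frequent nodes:
combine d(4), a(33) → 37
combine 37, e(41) → 78
combine b(44), 78 → 122
combine c(99), 122 → 221
Total encoded bits = sum of merged weights = 37 + 78 + 122 + 221 = 458.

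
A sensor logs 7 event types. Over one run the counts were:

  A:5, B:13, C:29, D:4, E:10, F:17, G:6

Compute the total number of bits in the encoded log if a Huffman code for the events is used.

Merge the two smallest weights repeatedly:
merge D(4) and A(5): 9
merge G(6) and 9: 15
merge E(10) and B(13): 23
merge 15 and F(17): 32
merge 23 and C(29): 52
merge 32 and 52: 84
The encoded length is the sum of every internal node's weight: 9 + 15 + 23 + 32 + 52 + 84 = 215 bits.

215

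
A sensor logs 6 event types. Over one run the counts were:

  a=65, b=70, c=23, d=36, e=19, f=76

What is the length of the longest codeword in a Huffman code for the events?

4

Merge the two lowest-weight nodes at each step:
merge e(19) and c(23): 42
merge d(36) and 42: 78
merge a(65) and b(70): 135
merge f(76) and 78: 154
merge 135 and 154: 289
The rarest symbols sit at the bottom; the longest codeword is 4 bits.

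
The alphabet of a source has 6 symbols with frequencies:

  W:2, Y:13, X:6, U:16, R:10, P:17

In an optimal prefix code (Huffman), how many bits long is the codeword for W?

Repeatedly merge the two smallest:
combine W(2), X(6) → 8
combine 8, R(10) → 18
combine Y(13), U(16) → 29
combine P(17), 18 → 35
combine 29, 35 → 64
The subtree containing W is merged 4 times, so code length = 4.

4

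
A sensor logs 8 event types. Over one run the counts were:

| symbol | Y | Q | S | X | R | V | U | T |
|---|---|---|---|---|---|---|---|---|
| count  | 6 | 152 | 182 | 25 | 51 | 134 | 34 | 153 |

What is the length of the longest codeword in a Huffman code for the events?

6

Merge the two lowest-weight nodes at each step:
Y(6) + X(25) → 31
31 + U(34) → 65
R(51) + 65 → 116
116 + V(134) → 250
Q(152) + T(153) → 305
S(182) + 250 → 432
305 + 432 → 737
The first pair merged (Y, X) ends up deepest, at depth 6.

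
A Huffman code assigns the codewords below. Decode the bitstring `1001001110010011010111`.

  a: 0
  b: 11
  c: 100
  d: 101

Read left to right; each codeword is recognised as soon as it completes (prefix code):
  100→c | 100→c | 11→b | 100→c | 100→c | 11→b | 0→a | 101→d | 11→b
Decoded message: ccbccbadb

ccbccbadb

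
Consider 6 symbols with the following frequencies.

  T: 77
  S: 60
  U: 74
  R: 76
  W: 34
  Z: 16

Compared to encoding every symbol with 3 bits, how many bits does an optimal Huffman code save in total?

Fixed-length: 3 bits × 337 symbols = 1011 bits.
Huffman merges:
merge Z(16) and W(34): 50
merge 50 and S(60): 110
merge U(74) and R(76): 150
merge T(77) and 110: 187
merge 150 and 187: 337
Huffman total = 50 + 110 + 150 + 187 + 337 = 834 bits.
Saving = 1011 − 834 = 177 bits.

177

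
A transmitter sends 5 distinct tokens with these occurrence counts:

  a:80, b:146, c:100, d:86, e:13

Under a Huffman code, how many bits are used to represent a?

Huffman merges, smallest pair first:
merge e(13) and a(80): 93
merge d(86) and 93: 179
merge c(100) and b(146): 246
merge 179 and 246: 425
a's leaf is at depth 3, giving a 3-bit codeword.

3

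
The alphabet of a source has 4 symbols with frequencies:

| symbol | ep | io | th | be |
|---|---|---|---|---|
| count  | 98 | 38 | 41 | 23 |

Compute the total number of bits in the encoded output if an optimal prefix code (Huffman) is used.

363

Merge the two smallest weights repeatedly:
combine be(23), io(38) → 61
combine th(41), 61 → 102
combine ep(98), 102 → 200
The encoded length is the sum of every internal node's weight: 61 + 102 + 200 = 363 bits.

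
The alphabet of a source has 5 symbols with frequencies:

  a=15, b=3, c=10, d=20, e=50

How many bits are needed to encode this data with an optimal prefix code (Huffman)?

187

Build the Huffman tree bottom-up:
merge b(3) and c(10): 13
merge 13 and a(15): 28
merge d(20) and 28: 48
merge 48 and e(50): 98
The encoded length is the sum of every internal node's weight: 13 + 28 + 48 + 98 = 187 bits.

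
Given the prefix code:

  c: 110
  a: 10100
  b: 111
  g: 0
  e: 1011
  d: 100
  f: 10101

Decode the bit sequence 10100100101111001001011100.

Read left to right; each codeword is recognised as soon as it completes (prefix code):
  10100→a | 100→d | 1011→e | 110→c | 0→g | 100→d | 1011→e | 100→d
Decoded message: adecgded

adecgded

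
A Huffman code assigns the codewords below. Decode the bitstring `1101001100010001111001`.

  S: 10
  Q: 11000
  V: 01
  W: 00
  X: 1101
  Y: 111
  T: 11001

Read left to right; each codeword is recognised as soon as it completes (prefix code):
  1101→X | 00→W | 11000→Q | 10→S | 00→W | 111→Y | 10→S | 01→V
Decoded message: XWQSWYSV

XWQSWYSV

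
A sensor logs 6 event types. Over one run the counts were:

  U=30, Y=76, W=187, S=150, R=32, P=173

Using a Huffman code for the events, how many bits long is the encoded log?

1496

Build the Huffman tree bottom-up:
U(30) + R(32) → 62
62 + Y(76) → 138
138 + S(150) → 288
P(173) + W(187) → 360
288 + 360 → 648
Total encoded bits = sum of merged weights = 62 + 138 + 288 + 360 + 648 = 1496.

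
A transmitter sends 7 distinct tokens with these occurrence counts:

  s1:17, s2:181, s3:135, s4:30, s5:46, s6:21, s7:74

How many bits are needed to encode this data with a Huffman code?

Build the Huffman tree bottom-up:
s1(17) + s6(21) → 38
s4(30) + 38 → 68
s5(46) + 68 → 114
s7(74) + 114 → 188
s3(135) + s2(181) → 316
188 + 316 → 504
Each symbol's bit-cost is frequency × depth; summing gives 1228 bits (equivalently 38 + 68 + 114 + 188 + 316 + 504).

1228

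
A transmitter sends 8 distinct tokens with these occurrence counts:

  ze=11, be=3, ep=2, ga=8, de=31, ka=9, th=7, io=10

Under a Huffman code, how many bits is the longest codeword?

5

Merge the two lowest-weight nodes at each step:
ep(2) + be(3) → 5
5 + th(7) → 12
ga(8) + ka(9) → 17
io(10) + ze(11) → 21
12 + 17 → 29
21 + 29 → 50
de(31) + 50 → 81
The first pair merged (ep, be) ends up deepest, at depth 5.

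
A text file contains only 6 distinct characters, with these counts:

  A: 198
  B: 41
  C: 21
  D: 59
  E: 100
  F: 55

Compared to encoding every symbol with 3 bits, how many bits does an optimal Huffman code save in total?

Fixed-length: 3 bits × 474 symbols = 1422 bits.
Huffman merges:
combine C(21), B(41) → 62
combine F(55), D(59) → 114
combine 62, E(100) → 162
combine 114, 162 → 276
combine A(198), 276 → 474
Huffman total = 62 + 114 + 162 + 276 + 474 = 1088 bits.
Saving = 1422 − 1088 = 334 bits.

334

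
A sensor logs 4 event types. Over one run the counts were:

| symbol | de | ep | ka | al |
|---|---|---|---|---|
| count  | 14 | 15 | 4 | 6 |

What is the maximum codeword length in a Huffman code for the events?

3

Merge the two lowest-weight nodes at each step:
merge ka(4) and al(6): 10
merge 10 and de(14): 24
merge ep(15) and 24: 39
The rarest symbols sit at the bottom; the longest codeword is 3 bits.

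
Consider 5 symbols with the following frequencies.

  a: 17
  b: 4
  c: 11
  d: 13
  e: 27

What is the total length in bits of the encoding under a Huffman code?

Merge the two smallest weights repeatedly:
b(4) + c(11) → 15
d(13) + 15 → 28
a(17) + e(27) → 44
28 + 44 → 72
Total encoded bits = sum of merged weights = 15 + 28 + 44 + 72 = 159.

159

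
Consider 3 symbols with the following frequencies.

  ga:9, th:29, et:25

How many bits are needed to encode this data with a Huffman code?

Greedily combine the two least-frequent nodes:
combine ga(9), et(25) → 34
combine th(29), 34 → 63
The encoded length is the sum of every internal node's weight: 34 + 63 = 97 bits.

97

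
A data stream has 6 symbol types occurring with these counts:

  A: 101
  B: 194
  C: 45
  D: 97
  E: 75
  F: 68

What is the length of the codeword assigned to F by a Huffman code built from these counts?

3

Build the tree from the bottom:
C(45) + F(68) → 113
E(75) + D(97) → 172
A(101) + 113 → 214
172 + B(194) → 366
214 + 366 → 580
F's leaf is at depth 3, giving a 3-bit codeword.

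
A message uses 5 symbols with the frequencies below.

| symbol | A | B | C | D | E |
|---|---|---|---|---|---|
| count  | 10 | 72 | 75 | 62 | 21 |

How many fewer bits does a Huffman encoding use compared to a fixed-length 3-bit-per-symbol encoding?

209

Fixed-length: 3 bits × 240 symbols = 720 bits.
Huffman merges:
A(10) + E(21) → 31
31 + D(62) → 93
B(72) + C(75) → 147
93 + 147 → 240
Huffman total = 31 + 93 + 147 + 240 = 511 bits.
Saving = 720 − 511 = 209 bits.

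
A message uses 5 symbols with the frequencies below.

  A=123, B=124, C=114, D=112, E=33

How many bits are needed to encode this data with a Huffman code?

Merge the two smallest weights repeatedly:
E(33) + D(112) → 145
C(114) + A(123) → 237
B(124) + 145 → 269
237 + 269 → 506
The encoded length is the sum of every internal node's weight: 145 + 237 + 269 + 506 = 1157 bits.

1157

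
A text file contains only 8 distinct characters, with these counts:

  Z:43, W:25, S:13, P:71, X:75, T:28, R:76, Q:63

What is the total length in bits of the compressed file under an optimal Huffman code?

Merge the two smallest weights repeatedly:
merge S(13) and W(25): 38
merge T(28) and 38: 66
merge Z(43) and Q(63): 106
merge 66 and P(71): 137
merge X(75) and R(76): 151
merge 106 and 137: 243
merge 151 and 243: 394
The encoded length is the sum of every internal node's weight: 38 + 66 + 106 + 137 + 151 + 243 + 394 = 1135 bits.

1135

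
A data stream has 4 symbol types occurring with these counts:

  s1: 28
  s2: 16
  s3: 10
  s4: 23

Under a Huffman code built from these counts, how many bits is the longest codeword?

Merge the two lowest-weight nodes at each step:
s3(10) + s2(16) → 26
s4(23) + 26 → 49
s1(28) + 49 → 77
Maximum depth reached is 3.

3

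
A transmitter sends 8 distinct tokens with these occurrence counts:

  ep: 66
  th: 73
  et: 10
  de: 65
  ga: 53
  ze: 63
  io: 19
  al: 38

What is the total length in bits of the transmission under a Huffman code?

1117

Merge the two smallest weights repeatedly:
combine et(10), io(19) → 29
combine 29, al(38) → 67
combine ga(53), ze(63) → 116
combine de(65), ep(66) → 131
combine 67, th(73) → 140
combine 116, 131 → 247
combine 140, 247 → 387
Each symbol's bit-cost is frequency × depth; summing gives 1117 bits (equivalently 29 + 67 + 116 + 131 + 140 + 247 + 387).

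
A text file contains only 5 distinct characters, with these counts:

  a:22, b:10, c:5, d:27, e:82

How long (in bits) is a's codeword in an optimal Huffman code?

Huffman merges, smallest pair first:
c(5) + b(10) → 15
15 + a(22) → 37
d(27) + 37 → 64
64 + e(82) → 146
a sits 3 levels below the root, so its codeword is 3 bits.

3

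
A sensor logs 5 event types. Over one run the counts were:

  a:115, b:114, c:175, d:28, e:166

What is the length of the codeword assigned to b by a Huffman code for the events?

Repeatedly merge the two smallest:
merge d(28) and b(114): 142
merge a(115) and 142: 257
merge e(166) and c(175): 341
merge 257 and 341: 598
The subtree containing b is merged 3 times, so code length = 3.

3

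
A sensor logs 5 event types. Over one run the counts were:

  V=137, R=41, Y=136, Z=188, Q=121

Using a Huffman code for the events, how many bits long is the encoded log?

1408

Merge the two smallest weights repeatedly:
merge R(41) and Q(121): 162
merge Y(136) and V(137): 273
merge 162 and Z(188): 350
merge 273 and 350: 623
Total encoded bits = sum of merged weights = 162 + 273 + 350 + 623 = 1408.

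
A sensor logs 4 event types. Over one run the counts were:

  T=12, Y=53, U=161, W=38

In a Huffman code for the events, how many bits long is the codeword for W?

Build the tree from the bottom:
combine T(12), W(38) → 50
combine 50, Y(53) → 103
combine 103, U(161) → 264
W sits 3 levels below the root, so its codeword is 3 bits.

3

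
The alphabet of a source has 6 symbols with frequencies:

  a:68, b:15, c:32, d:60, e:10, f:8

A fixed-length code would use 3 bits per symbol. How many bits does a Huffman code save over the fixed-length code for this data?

145

Fixed-length: 3 bits × 193 symbols = 579 bits.
Huffman merges:
f(8) + e(10) → 18
b(15) + 18 → 33
c(32) + 33 → 65
d(60) + 65 → 125
a(68) + 125 → 193
Huffman total = 18 + 33 + 65 + 125 + 193 = 434 bits.
Saving = 579 − 434 = 145 bits.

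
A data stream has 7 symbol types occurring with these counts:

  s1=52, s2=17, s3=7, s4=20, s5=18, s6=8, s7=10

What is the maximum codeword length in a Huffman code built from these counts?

5

Merge the two lowest-weight nodes at each step:
merge s3(7) and s6(8): 15
merge s7(10) and 15: 25
merge s2(17) and s5(18): 35
merge s4(20) and 25: 45
merge 35 and 45: 80
merge s1(52) and 80: 132
The first pair merged (s3, s6) ends up deepest, at depth 5.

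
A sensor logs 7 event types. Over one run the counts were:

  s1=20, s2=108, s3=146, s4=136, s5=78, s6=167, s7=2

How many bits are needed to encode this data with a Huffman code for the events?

Greedily combine the two least-frequent nodes:
combine s7(2), s1(20) → 22
combine 22, s5(78) → 100
combine 100, s2(108) → 208
combine s4(136), s3(146) → 282
combine s6(167), 208 → 375
combine 282, 375 → 657
Total encoded bits = sum of merged weights = 22 + 100 + 208 + 282 + 375 + 657 = 1644.

1644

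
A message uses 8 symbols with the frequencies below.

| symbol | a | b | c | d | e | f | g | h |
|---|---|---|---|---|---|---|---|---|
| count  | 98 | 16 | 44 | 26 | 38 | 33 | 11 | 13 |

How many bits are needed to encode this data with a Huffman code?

759

Merge the two smallest weights repeatedly:
g(11) + h(13) → 24
b(16) + 24 → 40
d(26) + f(33) → 59
e(38) + 40 → 78
c(44) + 59 → 103
78 + a(98) → 176
103 + 176 → 279
The encoded length is the sum of every internal node's weight: 24 + 40 + 59 + 78 + 103 + 176 + 279 = 759 bits.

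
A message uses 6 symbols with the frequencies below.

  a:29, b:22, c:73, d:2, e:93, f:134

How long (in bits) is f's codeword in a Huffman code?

1

Repeatedly merge the two smallest:
d(2) + b(22) → 24
24 + a(29) → 53
53 + c(73) → 126
e(93) + 126 → 219
f(134) + 219 → 353
f is merged only at the final step, so code length = 1.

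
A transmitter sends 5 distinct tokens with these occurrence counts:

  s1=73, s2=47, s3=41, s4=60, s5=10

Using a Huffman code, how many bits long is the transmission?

513

Merge the two smallest weights repeatedly:
combine s5(10), s3(41) → 51
combine s2(47), 51 → 98
combine s4(60), s1(73) → 133
combine 98, 133 → 231
The encoded length is the sum of every internal node's weight: 51 + 98 + 133 + 231 = 513 bits.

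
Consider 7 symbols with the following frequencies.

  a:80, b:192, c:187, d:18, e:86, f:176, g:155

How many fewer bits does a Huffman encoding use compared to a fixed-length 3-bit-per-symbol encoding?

Fixed-length: 3 bits × 894 symbols = 2682 bits.
Huffman merges:
d(18) + a(80) → 98
e(86) + 98 → 184
g(155) + f(176) → 331
184 + c(187) → 371
b(192) + 331 → 523
371 + 523 → 894
Huffman total = 98 + 184 + 331 + 371 + 523 + 894 = 2401 bits.
Saving = 2682 − 2401 = 281 bits.

281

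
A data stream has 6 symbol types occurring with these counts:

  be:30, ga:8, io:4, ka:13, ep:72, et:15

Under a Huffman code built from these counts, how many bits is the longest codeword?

Merge the two lowest-weight nodes at each step:
io(4) + ga(8) → 12
12 + ka(13) → 25
et(15) + 25 → 40
be(30) + 40 → 70
70 + ep(72) → 142
Maximum depth reached is 5.

5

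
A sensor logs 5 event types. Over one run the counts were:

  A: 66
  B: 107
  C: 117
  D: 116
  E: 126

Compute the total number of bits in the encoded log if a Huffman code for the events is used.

1237

Build the Huffman tree bottom-up:
combine A(66), B(107) → 173
combine D(116), C(117) → 233
combine E(126), 173 → 299
combine 233, 299 → 532
The encoded length is the sum of every internal node's weight: 173 + 233 + 299 + 532 = 1237 bits.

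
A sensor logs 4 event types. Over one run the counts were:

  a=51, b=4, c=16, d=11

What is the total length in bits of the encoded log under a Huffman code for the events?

Build the Huffman tree bottom-up:
b(4) + d(11) → 15
15 + c(16) → 31
31 + a(51) → 82
The encoded length is the sum of every internal node's weight: 15 + 31 + 82 = 128 bits.

128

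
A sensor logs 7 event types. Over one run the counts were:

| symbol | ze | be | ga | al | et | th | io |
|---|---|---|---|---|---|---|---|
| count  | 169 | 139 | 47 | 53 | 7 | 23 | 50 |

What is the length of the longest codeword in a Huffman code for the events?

Merge the two lowest-weight nodes at each step:
et(7) + th(23) → 30
30 + ga(47) → 77
io(50) + al(53) → 103
77 + 103 → 180
be(139) + ze(169) → 308
180 + 308 → 488
The rarest symbols sit at the bottom; the longest codeword is 4 bits.

4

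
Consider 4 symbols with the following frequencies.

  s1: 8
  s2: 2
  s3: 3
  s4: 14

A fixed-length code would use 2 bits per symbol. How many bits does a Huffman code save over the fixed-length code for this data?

9

Fixed-length: 2 bits × 27 symbols = 54 bits.
Huffman merges:
merge s2(2) and s3(3): 5
merge 5 and s1(8): 13
merge 13 and s4(14): 27
Huffman total = 5 + 13 + 27 = 45 bits.
Saving = 54 − 45 = 9 bits.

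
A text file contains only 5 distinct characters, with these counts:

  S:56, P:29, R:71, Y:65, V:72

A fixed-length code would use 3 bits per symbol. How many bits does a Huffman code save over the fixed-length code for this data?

208

Fixed-length: 3 bits × 293 symbols = 879 bits.
Huffman merges:
combine P(29), S(56) → 85
combine Y(65), R(71) → 136
combine V(72), 85 → 157
combine 136, 157 → 293
Huffman total = 85 + 136 + 157 + 293 = 671 bits.
Saving = 879 − 671 = 208 bits.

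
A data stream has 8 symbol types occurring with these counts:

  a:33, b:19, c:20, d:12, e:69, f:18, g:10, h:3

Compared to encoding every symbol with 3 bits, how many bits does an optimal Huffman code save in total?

64

Fixed-length: 3 bits × 184 symbols = 552 bits.
Huffman merges:
combine h(3), g(10) → 13
combine d(12), 13 → 25
combine f(18), b(19) → 37
combine c(20), 25 → 45
combine a(33), 37 → 70
combine 45, e(69) → 114
combine 70, 114 → 184
Huffman total = 13 + 25 + 37 + 45 + 70 + 114 + 184 = 488 bits.
Saving = 552 − 488 = 64 bits.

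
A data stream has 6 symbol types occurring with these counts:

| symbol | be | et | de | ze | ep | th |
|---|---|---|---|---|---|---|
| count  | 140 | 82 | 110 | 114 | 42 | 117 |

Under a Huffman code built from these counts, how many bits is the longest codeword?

Merge the two lowest-weight nodes at each step:
merge ep(42) and et(82): 124
merge de(110) and ze(114): 224
merge th(117) and 124: 241
merge be(140) and 224: 364
merge 241 and 364: 605
Maximum depth reached is 3.

3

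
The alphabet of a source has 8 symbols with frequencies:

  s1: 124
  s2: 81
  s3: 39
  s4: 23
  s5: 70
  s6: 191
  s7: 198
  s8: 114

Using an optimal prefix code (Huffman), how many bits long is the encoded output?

2325

Build the Huffman tree bottom-up:
merge s4(23) and s3(39): 62
merge 62 and s5(70): 132
merge s2(81) and s8(114): 195
merge s1(124) and 132: 256
merge s6(191) and 195: 386
merge s7(198) and 256: 454
merge 386 and 454: 840
Total encoded bits = sum of merged weights = 62 + 132 + 195 + 256 + 386 + 454 + 840 = 2325.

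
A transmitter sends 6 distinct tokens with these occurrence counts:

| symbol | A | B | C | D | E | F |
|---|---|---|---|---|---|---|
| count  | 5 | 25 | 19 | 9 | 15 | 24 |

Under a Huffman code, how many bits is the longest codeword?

Merge the two lowest-weight nodes at each step:
combine A(5), D(9) → 14
combine 14, E(15) → 29
combine C(19), F(24) → 43
combine B(25), 29 → 54
combine 43, 54 → 97
The first pair merged (A, D) ends up deepest, at depth 4.

4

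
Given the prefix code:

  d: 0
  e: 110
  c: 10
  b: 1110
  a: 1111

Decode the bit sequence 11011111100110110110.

eaedeee

Read left to right; each codeword is recognised as soon as it completes (prefix code):
  110→e | 1111→a | 110→e | 0→d | 110→e | 110→e | 110→e
Decoded message: eaedeee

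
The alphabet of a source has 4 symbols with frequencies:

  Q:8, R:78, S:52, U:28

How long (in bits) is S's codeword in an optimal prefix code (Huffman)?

2

Repeatedly merge the two smallest:
Q(8) + U(28) → 36
36 + S(52) → 88
R(78) + 88 → 166
S sits 2 levels below the root, so its codeword is 2 bits.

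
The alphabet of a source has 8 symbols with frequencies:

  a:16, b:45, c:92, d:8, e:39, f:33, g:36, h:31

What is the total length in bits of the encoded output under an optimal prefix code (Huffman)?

832

Merge the two smallest weights repeatedly:
combine d(8), a(16) → 24
combine 24, h(31) → 55
combine f(33), g(36) → 69
combine e(39), b(45) → 84
combine 55, 69 → 124
combine 84, c(92) → 176
combine 124, 176 → 300
The encoded length is the sum of every internal node's weight: 24 + 55 + 69 + 84 + 124 + 176 + 300 = 832 bits.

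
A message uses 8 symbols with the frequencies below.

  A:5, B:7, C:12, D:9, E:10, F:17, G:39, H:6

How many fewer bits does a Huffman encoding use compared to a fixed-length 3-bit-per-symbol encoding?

Fixed-length: 3 bits × 105 symbols = 315 bits.
Huffman merges:
A(5) + H(6) → 11
B(7) + D(9) → 16
E(10) + 11 → 21
C(12) + 16 → 28
F(17) + 21 → 38
28 + 38 → 66
G(39) + 66 → 105
Huffman total = 11 + 16 + 21 + 28 + 38 + 66 + 105 = 285 bits.
Saving = 315 − 285 = 30 bits.

30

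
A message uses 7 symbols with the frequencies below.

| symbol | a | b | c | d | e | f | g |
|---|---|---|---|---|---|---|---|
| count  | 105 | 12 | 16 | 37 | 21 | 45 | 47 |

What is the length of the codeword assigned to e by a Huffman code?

4

Build the tree from the bottom:
combine b(12), c(16) → 28
combine e(21), 28 → 49
combine d(37), f(45) → 82
combine g(47), 49 → 96
combine 82, 96 → 178
combine a(105), 178 → 283
e sits 4 levels below the root, so its codeword is 4 bits.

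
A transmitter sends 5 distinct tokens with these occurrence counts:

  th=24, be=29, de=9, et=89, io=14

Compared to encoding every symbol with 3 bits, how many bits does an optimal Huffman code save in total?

184

Fixed-length: 3 bits × 165 symbols = 495 bits.
Huffman merges:
de(9) + io(14) → 23
23 + th(24) → 47
be(29) + 47 → 76
76 + et(89) → 165
Huffman total = 23 + 47 + 76 + 165 = 311 bits.
Saving = 495 − 311 = 184 bits.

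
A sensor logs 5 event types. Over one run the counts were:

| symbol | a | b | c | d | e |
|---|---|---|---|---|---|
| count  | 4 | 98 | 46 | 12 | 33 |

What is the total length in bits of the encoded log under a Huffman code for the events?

Merge the two smallest weights repeatedly:
a(4) + d(12) → 16
16 + e(33) → 49
c(46) + 49 → 95
95 + b(98) → 193
The encoded length is the sum of every internal node's weight: 16 + 49 + 95 + 193 = 353 bits.

353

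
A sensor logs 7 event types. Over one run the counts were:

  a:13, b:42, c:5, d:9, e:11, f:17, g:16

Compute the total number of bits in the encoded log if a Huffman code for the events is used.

293

Build the Huffman tree bottom-up:
combine c(5), d(9) → 14
combine e(11), a(13) → 24
combine 14, g(16) → 30
combine f(17), 24 → 41
combine 30, 41 → 71
combine b(42), 71 → 113
The encoded length is the sum of every internal node's weight: 14 + 24 + 30 + 41 + 71 + 113 = 293 bits.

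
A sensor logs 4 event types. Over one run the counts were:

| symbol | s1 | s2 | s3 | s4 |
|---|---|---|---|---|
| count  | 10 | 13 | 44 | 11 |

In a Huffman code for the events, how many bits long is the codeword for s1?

Build the tree from the bottom:
s1(10) + s4(11) → 21
s2(13) + 21 → 34
34 + s3(44) → 78
s1 sits 3 levels below the root, so its codeword is 3 bits.

3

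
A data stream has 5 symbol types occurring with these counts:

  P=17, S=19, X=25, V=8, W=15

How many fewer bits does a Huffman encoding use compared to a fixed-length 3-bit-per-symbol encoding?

Fixed-length: 3 bits × 84 symbols = 252 bits.
Huffman merges:
V(8) + W(15) → 23
P(17) + S(19) → 36
23 + X(25) → 48
36 + 48 → 84
Huffman total = 23 + 36 + 48 + 84 = 191 bits.
Saving = 252 − 191 = 61 bits.

61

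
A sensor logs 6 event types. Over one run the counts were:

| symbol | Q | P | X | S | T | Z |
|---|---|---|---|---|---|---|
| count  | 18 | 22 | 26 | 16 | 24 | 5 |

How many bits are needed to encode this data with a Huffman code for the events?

282

Merge the two smallest weights repeatedly:
Z(5) + S(16) → 21
Q(18) + 21 → 39
P(22) + T(24) → 46
X(26) + 39 → 65
46 + 65 → 111
Each symbol's bit-cost is frequency × depth; summing gives 282 bits (equivalently 21 + 39 + 46 + 65 + 111).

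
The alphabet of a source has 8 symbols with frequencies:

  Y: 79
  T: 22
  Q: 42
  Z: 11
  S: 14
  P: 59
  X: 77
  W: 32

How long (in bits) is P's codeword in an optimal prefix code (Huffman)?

Build the tree from the bottom:
merge Z(11) and S(14): 25
merge T(22) and 25: 47
merge W(32) and Q(42): 74
merge 47 and P(59): 106
merge 74 and X(77): 151
merge Y(79) and 106: 185
merge 151 and 185: 336
The subtree containing P is merged 3 times, so code length = 3.

3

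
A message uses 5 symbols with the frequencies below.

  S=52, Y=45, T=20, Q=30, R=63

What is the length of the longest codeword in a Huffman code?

3

Merge the two lowest-weight nodes at each step:
T(20) + Q(30) → 50
Y(45) + 50 → 95
S(52) + R(63) → 115
95 + 115 → 210
The rarest symbols sit at the bottom; the longest codeword is 3 bits.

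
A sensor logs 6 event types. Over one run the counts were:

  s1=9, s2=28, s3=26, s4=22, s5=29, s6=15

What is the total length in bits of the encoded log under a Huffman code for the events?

Greedily combine the two least-frequent nodes:
combine s1(9), s6(15) → 24
combine s4(22), 24 → 46
combine s3(26), s2(28) → 54
combine s5(29), 46 → 75
combine 54, 75 → 129
Total encoded bits = sum of merged weights = 24 + 46 + 54 + 75 + 129 = 328.

328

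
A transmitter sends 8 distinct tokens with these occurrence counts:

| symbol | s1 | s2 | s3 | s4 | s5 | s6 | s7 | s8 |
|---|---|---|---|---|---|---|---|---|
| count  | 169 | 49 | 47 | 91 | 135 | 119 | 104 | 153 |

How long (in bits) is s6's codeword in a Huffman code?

Repeatedly merge the two smallest:
combine s3(47), s2(49) → 96
combine s4(91), 96 → 187
combine s7(104), s6(119) → 223
combine s5(135), s8(153) → 288
combine s1(169), 187 → 356
combine 223, 288 → 511
combine 356, 511 → 867
s6's leaf is at depth 3, giving a 3-bit codeword.

3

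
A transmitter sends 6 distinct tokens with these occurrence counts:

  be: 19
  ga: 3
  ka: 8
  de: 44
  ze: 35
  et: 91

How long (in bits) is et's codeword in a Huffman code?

1

Repeatedly merge the two smallest:
combine ga(3), ka(8) → 11
combine 11, be(19) → 30
combine 30, ze(35) → 65
combine de(44), 65 → 109
combine et(91), 109 → 200
et is a child of the root — depth 1, so its codeword is a single bit.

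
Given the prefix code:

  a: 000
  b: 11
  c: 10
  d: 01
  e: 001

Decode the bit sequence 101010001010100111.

ccceddeb

Read left to right; each codeword is recognised as soon as it completes (prefix code):
  10→c | 10→c | 10→c | 001→e | 01→d | 01→d | 001→e | 11→b
Decoded message: ccceddeb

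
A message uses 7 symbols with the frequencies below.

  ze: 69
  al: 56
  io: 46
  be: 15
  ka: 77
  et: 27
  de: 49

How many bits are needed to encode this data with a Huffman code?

Build the Huffman tree bottom-up:
combine be(15), et(27) → 42
combine 42, io(46) → 88
combine de(49), al(56) → 105
combine ze(69), ka(77) → 146
combine 88, 105 → 193
combine 146, 193 → 339
Each symbol's bit-cost is frequency × depth; summing gives 913 bits (equivalently 42 + 88 + 105 + 146 + 193 + 339).

913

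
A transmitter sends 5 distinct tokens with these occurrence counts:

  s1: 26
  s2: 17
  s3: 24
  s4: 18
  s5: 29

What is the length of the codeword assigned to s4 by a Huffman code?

Huffman merges, smallest pair first:
combine s2(17), s4(18) → 35
combine s3(24), s1(26) → 50
combine s5(29), 35 → 64
combine 50, 64 → 114
s4's leaf is at depth 3, giving a 3-bit codeword.

3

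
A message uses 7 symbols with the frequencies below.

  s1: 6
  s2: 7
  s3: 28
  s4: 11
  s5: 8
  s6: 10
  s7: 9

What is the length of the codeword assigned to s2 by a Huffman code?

Repeatedly merge the two smallest:
s1(6) + s2(7) → 13
s5(8) + s7(9) → 17
s6(10) + s4(11) → 21
13 + 17 → 30
21 + s3(28) → 49
30 + 49 → 79
s2 sits 3 levels below the root, so its codeword is 3 bits.

3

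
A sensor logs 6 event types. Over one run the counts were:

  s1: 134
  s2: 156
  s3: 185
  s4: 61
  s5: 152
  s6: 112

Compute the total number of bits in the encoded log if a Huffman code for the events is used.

2059

Greedily combine the two least-frequent nodes:
combine s4(61), s6(112) → 173
combine s1(134), s5(152) → 286
combine s2(156), 173 → 329
combine s3(185), 286 → 471
combine 329, 471 → 800
Each symbol's bit-cost is frequency × depth; summing gives 2059 bits (equivalently 173 + 286 + 329 + 471 + 800).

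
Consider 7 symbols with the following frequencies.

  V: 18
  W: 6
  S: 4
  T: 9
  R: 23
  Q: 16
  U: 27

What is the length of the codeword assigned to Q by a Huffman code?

Build the tree from the bottom:
merge S(4) and W(6): 10
merge T(9) and 10: 19
merge Q(16) and V(18): 34
merge 19 and R(23): 42
merge U(27) and 34: 61
merge 42 and 61: 103
Q's leaf is at depth 3, giving a 3-bit codeword.

3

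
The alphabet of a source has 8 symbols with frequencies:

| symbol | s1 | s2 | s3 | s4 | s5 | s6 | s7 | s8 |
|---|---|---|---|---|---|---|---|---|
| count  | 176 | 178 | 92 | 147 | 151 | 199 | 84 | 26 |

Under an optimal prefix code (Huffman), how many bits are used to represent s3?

3

Build the tree from the bottom:
combine s8(26), s7(84) → 110
combine s3(92), 110 → 202
combine s4(147), s5(151) → 298
combine s1(176), s2(178) → 354
combine s6(199), 202 → 401
combine 298, 354 → 652
combine 401, 652 → 1053
s3 sits 3 levels below the root, so its codeword is 3 bits.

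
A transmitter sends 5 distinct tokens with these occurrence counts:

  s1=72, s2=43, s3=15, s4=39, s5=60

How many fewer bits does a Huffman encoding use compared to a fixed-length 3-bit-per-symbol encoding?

Fixed-length: 3 bits × 229 symbols = 687 bits.
Huffman merges:
s3(15) + s4(39) → 54
s2(43) + 54 → 97
s5(60) + s1(72) → 132
97 + 132 → 229
Huffman total = 54 + 97 + 132 + 229 = 512 bits.
Saving = 687 − 512 = 175 bits.

175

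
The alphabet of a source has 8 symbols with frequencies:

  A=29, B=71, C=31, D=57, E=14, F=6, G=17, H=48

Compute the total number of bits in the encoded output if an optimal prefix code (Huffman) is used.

748

Merge the two smallest weights repeatedly:
F(6) + E(14) → 20
G(17) + 20 → 37
A(29) + C(31) → 60
37 + H(48) → 85
D(57) + 60 → 117
B(71) + 85 → 156
117 + 156 → 273
Total encoded bits = sum of merged weights = 20 + 37 + 60 + 85 + 117 + 156 + 273 = 748.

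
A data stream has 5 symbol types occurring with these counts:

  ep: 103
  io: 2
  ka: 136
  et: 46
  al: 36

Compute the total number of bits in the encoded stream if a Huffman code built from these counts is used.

632

Build the Huffman tree bottom-up:
combine io(2), al(36) → 38
combine 38, et(46) → 84
combine 84, ep(103) → 187
combine ka(136), 187 → 323
Total encoded bits = sum of merged weights = 38 + 84 + 187 + 323 = 632.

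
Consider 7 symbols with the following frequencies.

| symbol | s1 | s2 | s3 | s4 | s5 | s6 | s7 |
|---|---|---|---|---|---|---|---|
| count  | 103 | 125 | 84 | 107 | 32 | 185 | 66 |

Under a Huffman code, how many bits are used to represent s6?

Repeatedly merge the two smallest:
combine s5(32), s7(66) → 98
combine s3(84), 98 → 182
combine s1(103), s4(107) → 210
combine s2(125), 182 → 307
combine s6(185), 210 → 395
combine 307, 395 → 702
The subtree containing s6 is merged 2 times, so code length = 2.

2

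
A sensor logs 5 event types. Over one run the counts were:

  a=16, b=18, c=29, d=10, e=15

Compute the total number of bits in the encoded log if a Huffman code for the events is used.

Merge the two smallest weights repeatedly:
d(10) + e(15) → 25
a(16) + b(18) → 34
25 + c(29) → 54
34 + 54 → 88
The encoded length is the sum of every internal node's weight: 25 + 34 + 54 + 88 = 201 bits.

201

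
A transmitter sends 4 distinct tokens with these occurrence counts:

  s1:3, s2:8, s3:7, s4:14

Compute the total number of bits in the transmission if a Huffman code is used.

Greedily combine the two least-frequent nodes:
merge s1(3) and s3(7): 10
merge s2(8) and 10: 18
merge s4(14) and 18: 32
Total encoded bits = sum of merged weights = 10 + 18 + 32 = 60.

60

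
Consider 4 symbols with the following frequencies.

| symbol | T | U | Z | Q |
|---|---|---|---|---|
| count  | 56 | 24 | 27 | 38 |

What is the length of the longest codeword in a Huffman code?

Merge the two lowest-weight nodes at each step:
combine U(24), Z(27) → 51
combine Q(38), 51 → 89
combine T(56), 89 → 145
The first pair merged (U, Z) ends up deepest, at depth 3.

3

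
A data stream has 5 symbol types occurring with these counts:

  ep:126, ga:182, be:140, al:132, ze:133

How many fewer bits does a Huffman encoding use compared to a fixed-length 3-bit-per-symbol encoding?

455

Fixed-length: 3 bits × 713 symbols = 2139 bits.
Huffman merges:
ep(126) + al(132) → 258
ze(133) + be(140) → 273
ga(182) + 258 → 440
273 + 440 → 713
Huffman total = 258 + 273 + 440 + 713 = 1684 bits.
Saving = 2139 − 1684 = 455 bits.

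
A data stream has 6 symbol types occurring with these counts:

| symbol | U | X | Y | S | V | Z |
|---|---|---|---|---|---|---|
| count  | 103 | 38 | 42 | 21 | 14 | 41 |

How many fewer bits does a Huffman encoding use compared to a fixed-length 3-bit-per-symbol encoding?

Fixed-length: 3 bits × 259 symbols = 777 bits.
Huffman merges:
V(14) + S(21) → 35
35 + X(38) → 73
Z(41) + Y(42) → 83
73 + 83 → 156
U(103) + 156 → 259
Huffman total = 35 + 73 + 83 + 156 + 259 = 606 bits.
Saving = 777 − 606 = 171 bits.

171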